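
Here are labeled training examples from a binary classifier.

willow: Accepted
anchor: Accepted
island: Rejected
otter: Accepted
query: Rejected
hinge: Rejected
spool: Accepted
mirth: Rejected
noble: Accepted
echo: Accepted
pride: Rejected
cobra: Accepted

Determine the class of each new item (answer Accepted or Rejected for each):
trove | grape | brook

Accepted, Rejected, Accepted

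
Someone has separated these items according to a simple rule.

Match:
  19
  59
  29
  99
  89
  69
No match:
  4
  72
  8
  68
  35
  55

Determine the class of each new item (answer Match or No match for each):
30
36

One predicate separates the groups cleanly: ends in digit 9.
30 — last digit 0, hence No match. 36 — last digit 6, hence No match.

No match, No match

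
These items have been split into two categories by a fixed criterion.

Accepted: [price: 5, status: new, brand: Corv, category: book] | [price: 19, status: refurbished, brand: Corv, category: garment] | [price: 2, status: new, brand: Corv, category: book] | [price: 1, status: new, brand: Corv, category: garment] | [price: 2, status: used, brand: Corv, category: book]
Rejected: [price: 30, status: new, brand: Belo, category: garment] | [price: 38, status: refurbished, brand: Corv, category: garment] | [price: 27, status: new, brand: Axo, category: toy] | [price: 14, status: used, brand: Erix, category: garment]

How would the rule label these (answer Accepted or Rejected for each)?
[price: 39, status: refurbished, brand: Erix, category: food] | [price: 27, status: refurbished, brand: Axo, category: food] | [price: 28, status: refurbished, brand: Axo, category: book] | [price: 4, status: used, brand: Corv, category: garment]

Rejected, Rejected, Rejected, Accepted

Every 'Accepted' example satisfies: brand is Corv AND price ≤ 19. None of the 'Rejected' examples do.
[price: 39, status: refurbished, brand: Erix, category: food]: Rejected (brand is Erix, price = 39).
[price: 27, status: refurbished, brand: Axo, category: food]: Rejected (brand is Axo, price = 27).
[price: 28, status: refurbished, brand: Axo, category: book]: Rejected (brand is Axo, price = 28).
[price: 4, status: used, brand: Corv, category: garment]: Accepted (brand is Corv, price = 4).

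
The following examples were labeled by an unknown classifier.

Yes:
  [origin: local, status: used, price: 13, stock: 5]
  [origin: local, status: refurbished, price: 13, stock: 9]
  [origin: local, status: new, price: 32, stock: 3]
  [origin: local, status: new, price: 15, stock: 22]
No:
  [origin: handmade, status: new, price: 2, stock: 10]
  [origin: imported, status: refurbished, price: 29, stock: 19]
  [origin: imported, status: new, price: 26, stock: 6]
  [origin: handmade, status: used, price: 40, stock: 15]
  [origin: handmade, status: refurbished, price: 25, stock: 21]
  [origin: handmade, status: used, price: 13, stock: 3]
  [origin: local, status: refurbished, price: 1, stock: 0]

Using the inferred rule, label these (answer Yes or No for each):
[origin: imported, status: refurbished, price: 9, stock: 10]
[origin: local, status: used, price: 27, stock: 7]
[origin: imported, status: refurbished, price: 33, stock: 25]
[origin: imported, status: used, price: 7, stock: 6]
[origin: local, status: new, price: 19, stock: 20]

The common property of the 'Yes' items is: origin is local AND price ≥ 2. No 'No' item has it.
[origin: imported, status: refurbished, price: 9, stock: 10]: origin is imported, price = 9 — lacks this property, so No.
[origin: local, status: used, price: 27, stock: 7]: origin is local, price = 27 — satisfies this, so Yes.
[origin: imported, status: refurbished, price: 33, stock: 25]: origin is imported, price = 33 — lacks this property, so No.
[origin: imported, status: used, price: 7, stock: 6]: origin is imported, price = 7 — lacks this property, so No.
[origin: local, status: new, price: 19, stock: 20]: origin is local, price = 19 — satisfies this, so Yes.

No, Yes, No, No, Yes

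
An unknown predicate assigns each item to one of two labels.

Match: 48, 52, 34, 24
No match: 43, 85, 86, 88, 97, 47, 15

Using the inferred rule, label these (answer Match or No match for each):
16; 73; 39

All 'Match' examples share one property — even AND at most 52 — and every 'No match' example lacks it.
16 — 16 is even, 16 ≤ 52, hence Match. 73 — 73 is odd, 73 > 52, hence No match. 39 — 39 is odd, 39 ≤ 52, hence No match.

Match, No match, No match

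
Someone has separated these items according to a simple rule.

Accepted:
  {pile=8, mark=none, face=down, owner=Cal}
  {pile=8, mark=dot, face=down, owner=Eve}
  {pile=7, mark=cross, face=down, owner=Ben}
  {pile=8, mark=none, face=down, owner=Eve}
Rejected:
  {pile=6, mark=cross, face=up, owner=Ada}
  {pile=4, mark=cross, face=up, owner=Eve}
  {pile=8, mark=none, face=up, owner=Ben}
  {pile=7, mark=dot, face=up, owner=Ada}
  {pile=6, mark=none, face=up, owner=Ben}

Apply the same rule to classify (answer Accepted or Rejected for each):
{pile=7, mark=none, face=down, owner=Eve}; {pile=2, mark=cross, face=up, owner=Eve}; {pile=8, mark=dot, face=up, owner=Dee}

One predicate separates the groups cleanly: face is down.
{pile=7, mark=none, face=down, owner=Eve} → face is down → Accepted. {pile=2, mark=cross, face=up, owner=Eve} → face is up → Rejected. {pile=8, mark=dot, face=up, owner=Dee} → face is up → Rejected.

Accepted, Rejected, Rejected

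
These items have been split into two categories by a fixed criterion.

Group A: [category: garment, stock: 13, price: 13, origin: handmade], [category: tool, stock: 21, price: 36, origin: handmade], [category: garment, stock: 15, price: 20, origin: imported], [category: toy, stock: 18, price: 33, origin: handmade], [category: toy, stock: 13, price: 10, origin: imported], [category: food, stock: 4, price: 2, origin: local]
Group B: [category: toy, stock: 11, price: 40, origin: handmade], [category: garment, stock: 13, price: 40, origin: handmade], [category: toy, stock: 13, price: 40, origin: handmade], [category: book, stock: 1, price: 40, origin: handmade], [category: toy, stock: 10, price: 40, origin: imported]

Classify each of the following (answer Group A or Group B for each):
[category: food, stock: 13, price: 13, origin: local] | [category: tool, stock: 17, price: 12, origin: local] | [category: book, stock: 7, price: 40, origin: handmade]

Group A, Group A, Group B

A rule that fits every label: price ≤ 36 — true of each 'Group A' example, false of each 'Group B' one.
[category: food, stock: 13, price: 13, origin: local]: price = 13, meets the rule → Group A.
[category: tool, stock: 17, price: 12, origin: local]: price = 12, meets the rule → Group A.
[category: book, stock: 7, price: 40, origin: handmade]: price = 40, doesn't qualify → Group B.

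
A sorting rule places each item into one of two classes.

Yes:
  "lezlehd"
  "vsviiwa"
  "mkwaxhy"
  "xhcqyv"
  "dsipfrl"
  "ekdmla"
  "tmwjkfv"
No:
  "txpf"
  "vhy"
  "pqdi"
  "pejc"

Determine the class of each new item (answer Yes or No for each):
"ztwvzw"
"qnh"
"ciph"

Yes, No, No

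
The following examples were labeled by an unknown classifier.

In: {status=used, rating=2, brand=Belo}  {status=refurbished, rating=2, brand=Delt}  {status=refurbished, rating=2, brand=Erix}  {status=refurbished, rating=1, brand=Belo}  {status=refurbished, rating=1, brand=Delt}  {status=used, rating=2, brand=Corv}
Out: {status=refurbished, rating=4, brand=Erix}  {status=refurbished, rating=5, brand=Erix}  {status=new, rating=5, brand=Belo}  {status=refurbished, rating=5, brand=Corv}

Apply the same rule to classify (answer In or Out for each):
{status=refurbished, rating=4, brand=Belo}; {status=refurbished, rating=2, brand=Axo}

The common property of the 'In' items is: rating ≤ 2. No 'Out' item has it.
Out: {status=refurbished, rating=4, brand=Belo}, since rating = 4. In: {status=refurbished, rating=2, brand=Axo}, since rating = 2.

Out, In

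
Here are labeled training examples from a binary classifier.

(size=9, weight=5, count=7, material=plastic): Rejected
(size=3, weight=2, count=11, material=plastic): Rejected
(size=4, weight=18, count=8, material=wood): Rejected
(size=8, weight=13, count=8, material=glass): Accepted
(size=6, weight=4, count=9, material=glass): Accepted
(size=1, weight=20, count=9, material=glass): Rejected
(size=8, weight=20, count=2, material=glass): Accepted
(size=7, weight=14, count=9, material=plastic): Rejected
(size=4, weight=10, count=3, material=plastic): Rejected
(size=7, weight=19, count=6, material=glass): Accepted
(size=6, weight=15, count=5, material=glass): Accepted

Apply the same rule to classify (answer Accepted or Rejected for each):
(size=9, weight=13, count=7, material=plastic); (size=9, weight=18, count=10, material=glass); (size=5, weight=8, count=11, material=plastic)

Rejected, Accepted, Rejected

Rule: material is glass AND size ≥ 3. This holds for each 'Accepted' example and fails for each 'Rejected' one.
(size=9, weight=13, count=7, material=plastic): material is plastic, size = 9 — fails the rule, so Rejected. (size=9, weight=18, count=10, material=glass): material is glass, size = 9 — has this property, so Accepted. (size=5, weight=8, count=11, material=plastic): material is plastic, size = 5 — fails the rule, so Rejected.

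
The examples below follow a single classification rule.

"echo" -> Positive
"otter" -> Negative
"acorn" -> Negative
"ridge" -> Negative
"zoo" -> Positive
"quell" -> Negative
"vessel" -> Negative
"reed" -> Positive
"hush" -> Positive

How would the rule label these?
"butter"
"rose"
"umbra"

The rule appears to be: length ≤ 4.

Negative, Positive, Negative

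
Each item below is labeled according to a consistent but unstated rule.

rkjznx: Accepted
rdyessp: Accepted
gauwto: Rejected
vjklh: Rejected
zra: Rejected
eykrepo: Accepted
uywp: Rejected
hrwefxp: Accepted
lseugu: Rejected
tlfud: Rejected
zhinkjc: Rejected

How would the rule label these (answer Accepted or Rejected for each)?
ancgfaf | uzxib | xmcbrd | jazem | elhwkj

Rejected, Rejected, Accepted, Rejected, Rejected

The rule appears to be: length ≥ 4 AND contains 'r'.
ancgfaf: Rejected (length 7, no 'r'). uzxib: Rejected (length 5, no 'r'). xmcbrd: Accepted (length 6, has 'r'). jazem: Rejected (length 5, no 'r'). elhwkj: Rejected (length 6, no 'r').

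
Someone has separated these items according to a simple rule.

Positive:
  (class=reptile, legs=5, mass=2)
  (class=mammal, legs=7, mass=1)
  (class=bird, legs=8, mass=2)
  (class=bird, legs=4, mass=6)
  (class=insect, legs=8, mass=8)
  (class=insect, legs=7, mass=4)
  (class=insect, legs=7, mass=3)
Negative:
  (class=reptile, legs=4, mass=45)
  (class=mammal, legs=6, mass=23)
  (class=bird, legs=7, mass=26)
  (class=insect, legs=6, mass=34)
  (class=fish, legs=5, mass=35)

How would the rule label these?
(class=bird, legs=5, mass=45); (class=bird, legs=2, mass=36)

Every 'Positive' example satisfies: mass ≤ 8. None of the 'Negative' examples do.
(class=bird, legs=5, mass=45) → mass = 45 → Negative. (class=bird, legs=2, mass=36) → mass = 36 → Negative.

Negative, Negative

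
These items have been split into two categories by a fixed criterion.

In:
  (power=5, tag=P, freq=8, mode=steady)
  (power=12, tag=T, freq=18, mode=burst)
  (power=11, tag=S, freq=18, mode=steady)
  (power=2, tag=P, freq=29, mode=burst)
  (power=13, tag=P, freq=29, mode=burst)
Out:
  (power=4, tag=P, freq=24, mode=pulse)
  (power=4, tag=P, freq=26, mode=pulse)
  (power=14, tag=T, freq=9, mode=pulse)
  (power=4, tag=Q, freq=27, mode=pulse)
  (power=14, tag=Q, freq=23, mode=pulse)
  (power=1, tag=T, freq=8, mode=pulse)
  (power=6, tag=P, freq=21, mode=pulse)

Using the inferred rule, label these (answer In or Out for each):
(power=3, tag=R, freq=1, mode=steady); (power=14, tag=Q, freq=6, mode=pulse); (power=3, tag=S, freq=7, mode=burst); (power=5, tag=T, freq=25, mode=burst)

The classifier is using: mode is not pulse.
(power=3, tag=R, freq=1, mode=steady): In (mode is steady).
(power=14, tag=Q, freq=6, mode=pulse): Out (mode is pulse).
(power=3, tag=S, freq=7, mode=burst): In (mode is burst).
(power=5, tag=T, freq=25, mode=burst): In (mode is burst).

In, Out, In, In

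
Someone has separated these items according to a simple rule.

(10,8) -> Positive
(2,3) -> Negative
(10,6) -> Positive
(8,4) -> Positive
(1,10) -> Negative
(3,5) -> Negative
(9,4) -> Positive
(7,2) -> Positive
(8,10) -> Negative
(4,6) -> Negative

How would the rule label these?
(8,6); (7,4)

Positive, Positive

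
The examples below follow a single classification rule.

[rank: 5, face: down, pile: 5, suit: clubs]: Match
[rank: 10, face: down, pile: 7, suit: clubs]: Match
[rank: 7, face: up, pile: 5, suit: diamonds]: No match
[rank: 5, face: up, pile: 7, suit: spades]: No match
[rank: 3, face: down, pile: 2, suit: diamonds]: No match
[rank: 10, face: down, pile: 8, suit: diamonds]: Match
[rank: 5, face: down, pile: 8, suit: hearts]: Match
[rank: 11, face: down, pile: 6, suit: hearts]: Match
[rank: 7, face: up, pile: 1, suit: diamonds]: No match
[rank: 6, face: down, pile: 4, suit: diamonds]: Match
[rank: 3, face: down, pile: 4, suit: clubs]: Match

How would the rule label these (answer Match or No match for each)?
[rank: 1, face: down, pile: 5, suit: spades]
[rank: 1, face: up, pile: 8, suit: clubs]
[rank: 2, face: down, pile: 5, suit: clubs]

One predicate separates the groups cleanly: face is down AND pile ≥ 4.
[rank: 1, face: down, pile: 5, suit: spades]: face is down, pile = 5 — checks out, so Match.
[rank: 1, face: up, pile: 8, suit: clubs]: face is up, pile = 8 — doesn't match, so No match.
[rank: 2, face: down, pile: 5, suit: clubs]: face is down, pile = 5 — checks out, so Match.

Match, No match, Match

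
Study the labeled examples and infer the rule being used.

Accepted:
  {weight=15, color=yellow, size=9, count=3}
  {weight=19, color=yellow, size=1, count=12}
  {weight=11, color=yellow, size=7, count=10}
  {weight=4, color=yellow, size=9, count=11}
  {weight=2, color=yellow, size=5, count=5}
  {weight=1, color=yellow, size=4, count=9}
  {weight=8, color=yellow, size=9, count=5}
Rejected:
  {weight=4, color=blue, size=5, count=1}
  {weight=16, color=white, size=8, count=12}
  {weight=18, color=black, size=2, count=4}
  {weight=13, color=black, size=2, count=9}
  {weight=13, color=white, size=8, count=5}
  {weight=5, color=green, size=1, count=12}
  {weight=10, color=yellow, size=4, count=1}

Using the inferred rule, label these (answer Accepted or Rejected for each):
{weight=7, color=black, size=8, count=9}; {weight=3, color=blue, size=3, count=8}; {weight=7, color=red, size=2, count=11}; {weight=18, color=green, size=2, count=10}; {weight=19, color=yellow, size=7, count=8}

The distinguishing property — color is yellow AND count ≥ 3 — holds for all the 'Accepted' cases and none of the 'Rejected' cases.
{weight=7, color=black, size=8, count=9}: Rejected (color is black, count = 9). {weight=3, color=blue, size=3, count=8}: Rejected (color is blue, count = 8). {weight=7, color=red, size=2, count=11}: Rejected (color is red, count = 11). {weight=18, color=green, size=2, count=10}: Rejected (color is green, count = 10). {weight=19, color=yellow, size=7, count=8}: Accepted (color is yellow, count = 8).

Rejected, Rejected, Rejected, Rejected, Accepted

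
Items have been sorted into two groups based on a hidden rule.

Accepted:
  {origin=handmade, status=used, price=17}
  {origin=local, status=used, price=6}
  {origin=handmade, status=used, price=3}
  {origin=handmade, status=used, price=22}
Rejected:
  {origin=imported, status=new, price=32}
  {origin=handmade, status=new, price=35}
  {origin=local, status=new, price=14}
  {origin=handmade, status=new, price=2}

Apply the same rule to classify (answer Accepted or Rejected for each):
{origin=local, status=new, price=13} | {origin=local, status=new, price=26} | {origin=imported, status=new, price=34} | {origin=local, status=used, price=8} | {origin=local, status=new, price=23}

A rule that fits every label: status is used — true of each 'Accepted' example, false of each 'Rejected' one.
{origin=local, status=new, price=13}: Rejected (status is new). {origin=local, status=new, price=26}: Rejected (status is new). {origin=imported, status=new, price=34}: Rejected (status is new). {origin=local, status=used, price=8}: Accepted (status is used). {origin=local, status=new, price=23}: Rejected (status is new).

Rejected, Rejected, Rejected, Accepted, Rejected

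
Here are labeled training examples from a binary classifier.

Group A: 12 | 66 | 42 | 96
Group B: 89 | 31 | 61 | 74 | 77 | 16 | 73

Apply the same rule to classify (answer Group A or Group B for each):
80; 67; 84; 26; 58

Rule: multiple of 3. This holds for each 'Group A' example and fails for each 'Group B' one.

Group B, Group B, Group A, Group B, Group B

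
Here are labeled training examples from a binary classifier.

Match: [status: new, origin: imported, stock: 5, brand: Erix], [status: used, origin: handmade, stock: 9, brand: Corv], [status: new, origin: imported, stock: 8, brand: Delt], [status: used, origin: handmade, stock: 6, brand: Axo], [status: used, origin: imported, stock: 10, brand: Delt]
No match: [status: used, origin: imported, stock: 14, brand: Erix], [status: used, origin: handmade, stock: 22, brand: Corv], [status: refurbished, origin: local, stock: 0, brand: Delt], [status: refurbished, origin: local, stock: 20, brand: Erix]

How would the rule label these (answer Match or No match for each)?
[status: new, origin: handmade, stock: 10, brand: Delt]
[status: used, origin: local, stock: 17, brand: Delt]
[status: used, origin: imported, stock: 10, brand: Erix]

A rule that fits every label: stock ≥ 5 AND stock ≤ 10 — true of each 'Match' example, false of each 'No match' one.

Match, No match, Match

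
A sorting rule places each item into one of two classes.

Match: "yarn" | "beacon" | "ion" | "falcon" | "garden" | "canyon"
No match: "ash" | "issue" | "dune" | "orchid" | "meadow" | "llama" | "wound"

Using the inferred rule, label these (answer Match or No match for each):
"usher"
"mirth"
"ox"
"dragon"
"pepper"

No match, No match, No match, Match, No match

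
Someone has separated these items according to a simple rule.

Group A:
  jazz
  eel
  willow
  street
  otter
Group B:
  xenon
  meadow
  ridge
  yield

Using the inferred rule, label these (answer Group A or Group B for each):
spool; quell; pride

The common property of the 'Group A' items is: has a double letter. No 'Group B' item has it.
spool: 'oo' doubled, meets the rule → Group A. quell: 'll' doubled, meets the rule → Group A. pride: no doubled letter, doesn't qualify → Group B.

Group A, Group A, Group B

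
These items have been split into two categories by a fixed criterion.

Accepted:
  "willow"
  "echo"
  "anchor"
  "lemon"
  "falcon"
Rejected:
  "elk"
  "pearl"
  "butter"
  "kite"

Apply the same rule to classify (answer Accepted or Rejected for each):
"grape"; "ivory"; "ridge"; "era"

The common property of the 'Accepted' items is: contains 'o'. No 'Rejected' item has it.
"grape" — no 'o', hence Rejected.
"ivory" — has 'o', hence Accepted.
"ridge" — no 'o', hence Rejected.
"era" — no 'o', hence Rejected.

Rejected, Accepted, Rejected, Rejected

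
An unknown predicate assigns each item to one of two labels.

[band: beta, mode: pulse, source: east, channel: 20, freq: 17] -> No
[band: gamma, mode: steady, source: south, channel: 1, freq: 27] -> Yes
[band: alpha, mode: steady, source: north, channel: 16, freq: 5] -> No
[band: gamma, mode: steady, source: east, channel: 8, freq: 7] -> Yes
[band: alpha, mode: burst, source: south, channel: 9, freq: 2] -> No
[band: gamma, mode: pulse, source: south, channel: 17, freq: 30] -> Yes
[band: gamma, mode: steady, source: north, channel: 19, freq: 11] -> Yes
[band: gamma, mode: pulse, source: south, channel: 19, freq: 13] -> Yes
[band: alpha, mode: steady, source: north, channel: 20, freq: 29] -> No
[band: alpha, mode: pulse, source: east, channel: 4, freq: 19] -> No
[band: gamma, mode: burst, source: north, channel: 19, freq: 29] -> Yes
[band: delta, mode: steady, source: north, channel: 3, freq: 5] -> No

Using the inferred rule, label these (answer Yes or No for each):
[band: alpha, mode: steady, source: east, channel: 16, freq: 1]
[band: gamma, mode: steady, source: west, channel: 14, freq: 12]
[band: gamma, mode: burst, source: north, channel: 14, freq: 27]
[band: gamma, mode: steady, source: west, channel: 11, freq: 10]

A rule that fits every label: band is gamma — true of each 'Yes' example, false of each 'No' one.
[band: alpha, mode: steady, source: east, channel: 16, freq: 1]: band is alpha — does not satisfy this, so No. [band: gamma, mode: steady, source: west, channel: 14, freq: 12]: band is gamma — checks out, so Yes. [band: gamma, mode: burst, source: north, channel: 14, freq: 27]: band is gamma — checks out, so Yes. [band: gamma, mode: steady, source: west, channel: 11, freq: 10]: band is gamma — checks out, so Yes.

No, Yes, Yes, Yes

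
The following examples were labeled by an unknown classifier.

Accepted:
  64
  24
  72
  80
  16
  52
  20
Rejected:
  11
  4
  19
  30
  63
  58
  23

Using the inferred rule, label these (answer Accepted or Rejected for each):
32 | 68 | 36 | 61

Accepted, Accepted, Accepted, Rejected

All 'Accepted' examples share one property — multiple of 4 AND at least 11 — and every 'Rejected' example lacks it.
32: 32 = 4·8, 32 ≥ 11, checks out → Accepted.
68: 68 = 4·17, 68 ≥ 11, checks out → Accepted.
36: 36 = 4·9, 36 ≥ 11, checks out → Accepted.
61: 61 = 4·15 + 1, 61 ≥ 11, does not pass → Rejected.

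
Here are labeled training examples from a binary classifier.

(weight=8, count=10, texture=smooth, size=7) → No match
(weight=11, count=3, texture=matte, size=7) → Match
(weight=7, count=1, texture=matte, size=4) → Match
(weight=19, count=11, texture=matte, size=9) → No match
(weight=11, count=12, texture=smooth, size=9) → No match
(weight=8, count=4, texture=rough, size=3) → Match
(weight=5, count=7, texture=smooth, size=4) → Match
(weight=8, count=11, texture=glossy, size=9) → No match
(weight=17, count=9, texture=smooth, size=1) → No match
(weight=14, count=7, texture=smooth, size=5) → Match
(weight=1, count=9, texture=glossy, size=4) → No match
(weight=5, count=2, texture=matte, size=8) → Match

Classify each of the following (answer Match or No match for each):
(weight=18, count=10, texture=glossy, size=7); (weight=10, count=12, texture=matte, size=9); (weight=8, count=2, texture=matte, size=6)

No match, No match, Match

The rule appears to be: count ≤ 7.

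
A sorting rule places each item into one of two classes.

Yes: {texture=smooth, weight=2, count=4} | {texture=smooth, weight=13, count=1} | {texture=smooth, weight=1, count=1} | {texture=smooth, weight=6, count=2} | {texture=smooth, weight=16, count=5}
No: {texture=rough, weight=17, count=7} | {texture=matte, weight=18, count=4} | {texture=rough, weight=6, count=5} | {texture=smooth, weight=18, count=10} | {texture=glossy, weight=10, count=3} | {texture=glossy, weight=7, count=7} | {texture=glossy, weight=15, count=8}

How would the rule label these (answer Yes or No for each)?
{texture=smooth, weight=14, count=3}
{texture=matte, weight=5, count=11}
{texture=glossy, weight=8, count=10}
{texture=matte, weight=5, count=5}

Yes, No, No, No

The simplest hypothesis consistent with all the labels is: texture is smooth AND count ≤ 5.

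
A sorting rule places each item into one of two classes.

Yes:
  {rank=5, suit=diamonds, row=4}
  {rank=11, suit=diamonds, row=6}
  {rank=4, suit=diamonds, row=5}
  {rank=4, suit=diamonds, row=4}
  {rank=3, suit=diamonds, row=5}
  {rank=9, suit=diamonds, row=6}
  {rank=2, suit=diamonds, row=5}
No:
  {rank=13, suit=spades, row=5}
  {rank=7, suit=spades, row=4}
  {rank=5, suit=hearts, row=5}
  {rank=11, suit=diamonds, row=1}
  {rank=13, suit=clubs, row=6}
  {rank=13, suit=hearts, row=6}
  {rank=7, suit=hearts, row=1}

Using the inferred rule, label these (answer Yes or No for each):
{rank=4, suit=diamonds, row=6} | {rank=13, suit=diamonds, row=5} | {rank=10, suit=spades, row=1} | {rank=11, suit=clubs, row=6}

Yes, Yes, No, No

The rule appears to be: suit is diamonds AND row ≥ 4.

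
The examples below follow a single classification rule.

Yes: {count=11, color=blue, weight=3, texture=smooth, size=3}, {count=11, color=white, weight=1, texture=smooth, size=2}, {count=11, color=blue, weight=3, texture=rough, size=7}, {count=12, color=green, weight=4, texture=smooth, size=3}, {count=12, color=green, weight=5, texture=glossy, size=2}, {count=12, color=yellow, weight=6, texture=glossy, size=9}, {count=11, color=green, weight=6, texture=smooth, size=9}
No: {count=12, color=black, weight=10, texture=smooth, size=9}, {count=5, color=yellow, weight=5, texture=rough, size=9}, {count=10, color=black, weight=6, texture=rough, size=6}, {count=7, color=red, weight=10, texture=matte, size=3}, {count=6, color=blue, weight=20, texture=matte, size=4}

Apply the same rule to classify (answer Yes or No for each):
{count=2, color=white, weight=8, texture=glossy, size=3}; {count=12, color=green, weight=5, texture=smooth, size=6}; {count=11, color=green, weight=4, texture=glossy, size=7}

The pattern is that an item is 'Yes' exactly when: count ≥ 11 AND weight ≤ 6.
{count=2, color=white, weight=8, texture=glossy, size=3} → count = 2, weight = 8 → No. {count=12, color=green, weight=5, texture=smooth, size=6} → count = 12, weight = 5 → Yes. {count=11, color=green, weight=4, texture=glossy, size=7} → count = 11, weight = 4 → Yes.

No, Yes, Yes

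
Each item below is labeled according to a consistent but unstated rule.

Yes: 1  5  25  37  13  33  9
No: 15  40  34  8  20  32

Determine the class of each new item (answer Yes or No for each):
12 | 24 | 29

No, No, Yes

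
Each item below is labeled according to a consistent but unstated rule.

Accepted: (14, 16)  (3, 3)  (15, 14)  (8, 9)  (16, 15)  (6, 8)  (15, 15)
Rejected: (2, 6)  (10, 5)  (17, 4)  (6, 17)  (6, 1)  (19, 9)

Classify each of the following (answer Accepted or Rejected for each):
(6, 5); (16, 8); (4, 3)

Accepted, Rejected, Accepted

Every 'Accepted' example satisfies: |first − second| ≤ 2. None of the 'Rejected' examples do.
Accepted: (6, 5), since |6−5| = 1.
Rejected: (16, 8), since |16−8| = 8.
Accepted: (4, 3), since |4−3| = 1.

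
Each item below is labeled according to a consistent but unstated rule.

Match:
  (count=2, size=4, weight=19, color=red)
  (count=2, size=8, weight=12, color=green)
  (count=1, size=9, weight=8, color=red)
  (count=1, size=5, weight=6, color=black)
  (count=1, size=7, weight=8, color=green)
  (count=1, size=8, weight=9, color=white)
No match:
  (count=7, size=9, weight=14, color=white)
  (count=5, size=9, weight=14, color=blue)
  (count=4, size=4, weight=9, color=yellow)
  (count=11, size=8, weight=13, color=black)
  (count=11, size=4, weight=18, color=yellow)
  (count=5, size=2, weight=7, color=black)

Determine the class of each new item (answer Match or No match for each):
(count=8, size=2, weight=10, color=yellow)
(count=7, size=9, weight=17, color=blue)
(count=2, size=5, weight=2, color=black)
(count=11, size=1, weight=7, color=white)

No match, No match, Match, No match

One predicate separates the groups cleanly: count ≤ 2.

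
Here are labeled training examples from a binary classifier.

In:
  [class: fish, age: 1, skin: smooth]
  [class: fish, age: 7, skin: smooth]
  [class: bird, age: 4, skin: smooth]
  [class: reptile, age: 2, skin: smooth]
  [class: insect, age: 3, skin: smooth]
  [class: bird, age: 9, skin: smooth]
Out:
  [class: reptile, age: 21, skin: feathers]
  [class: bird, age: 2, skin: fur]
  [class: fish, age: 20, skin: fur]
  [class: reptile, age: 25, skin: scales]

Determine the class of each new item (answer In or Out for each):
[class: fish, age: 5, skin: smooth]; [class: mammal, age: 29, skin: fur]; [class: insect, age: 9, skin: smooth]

In, Out, In

A rule that fits every label: skin is smooth — true of each 'In' example, false of each 'Out' one.
[class: fish, age: 5, skin: smooth]: In (skin is smooth).
[class: mammal, age: 29, skin: fur]: Out (skin is fur).
[class: insect, age: 9, skin: smooth]: In (skin is smooth).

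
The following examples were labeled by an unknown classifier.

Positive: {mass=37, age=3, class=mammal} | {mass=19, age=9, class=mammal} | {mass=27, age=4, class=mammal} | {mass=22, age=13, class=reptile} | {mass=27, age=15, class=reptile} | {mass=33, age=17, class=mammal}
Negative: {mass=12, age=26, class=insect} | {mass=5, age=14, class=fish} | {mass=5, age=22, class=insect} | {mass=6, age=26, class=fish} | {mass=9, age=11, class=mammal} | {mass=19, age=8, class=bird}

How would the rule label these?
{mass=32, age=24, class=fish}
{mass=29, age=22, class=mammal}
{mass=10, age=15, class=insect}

Positive, Positive, Negative

The pattern is that an item is 'Positive' exactly when: mass ≥ 22 OR age = 9.
{mass=32, age=24, class=fish} → mass = 32, age = 24 → Positive.
{mass=29, age=22, class=mammal} → mass = 29, age = 22 → Positive.
{mass=10, age=15, class=insect} → mass = 10, age = 15 → Negative.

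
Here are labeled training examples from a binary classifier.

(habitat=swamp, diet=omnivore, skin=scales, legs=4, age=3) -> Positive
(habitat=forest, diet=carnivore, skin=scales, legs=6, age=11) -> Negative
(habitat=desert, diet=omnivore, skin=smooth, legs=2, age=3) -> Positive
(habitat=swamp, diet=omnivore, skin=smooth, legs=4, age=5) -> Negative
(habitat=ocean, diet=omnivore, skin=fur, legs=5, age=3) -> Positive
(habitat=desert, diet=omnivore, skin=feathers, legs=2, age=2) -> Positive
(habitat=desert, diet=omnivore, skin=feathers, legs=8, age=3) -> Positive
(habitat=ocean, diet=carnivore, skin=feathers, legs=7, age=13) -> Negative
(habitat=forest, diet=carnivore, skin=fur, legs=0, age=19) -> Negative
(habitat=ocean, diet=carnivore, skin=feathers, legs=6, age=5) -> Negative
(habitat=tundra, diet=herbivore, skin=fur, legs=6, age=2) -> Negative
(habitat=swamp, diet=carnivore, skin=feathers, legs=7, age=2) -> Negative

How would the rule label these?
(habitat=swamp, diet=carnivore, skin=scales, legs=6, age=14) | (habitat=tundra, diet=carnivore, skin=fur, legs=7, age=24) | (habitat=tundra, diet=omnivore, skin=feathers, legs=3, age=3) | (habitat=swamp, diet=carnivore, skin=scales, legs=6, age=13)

The classifier is using: diet is omnivore AND age ≤ 3.
(habitat=swamp, diet=carnivore, skin=scales, legs=6, age=14): diet is carnivore, age = 14 — fails this test, so Negative.
(habitat=tundra, diet=carnivore, skin=fur, legs=7, age=24): diet is carnivore, age = 24 — fails this test, so Negative.
(habitat=tundra, diet=omnivore, skin=feathers, legs=3, age=3): diet is omnivore, age = 3 — qualifies, so Positive.
(habitat=swamp, diet=carnivore, skin=scales, legs=6, age=13): diet is carnivore, age = 13 — fails this test, so Negative.

Negative, Negative, Positive, Negative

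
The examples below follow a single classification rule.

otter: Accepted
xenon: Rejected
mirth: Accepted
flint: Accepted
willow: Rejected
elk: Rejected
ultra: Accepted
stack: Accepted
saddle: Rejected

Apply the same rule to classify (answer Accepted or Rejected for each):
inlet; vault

Comparing the two groups points to one rule — contains 't'.
inlet → has 't' → Accepted. vault → has 't' → Accepted.

Accepted, Accepted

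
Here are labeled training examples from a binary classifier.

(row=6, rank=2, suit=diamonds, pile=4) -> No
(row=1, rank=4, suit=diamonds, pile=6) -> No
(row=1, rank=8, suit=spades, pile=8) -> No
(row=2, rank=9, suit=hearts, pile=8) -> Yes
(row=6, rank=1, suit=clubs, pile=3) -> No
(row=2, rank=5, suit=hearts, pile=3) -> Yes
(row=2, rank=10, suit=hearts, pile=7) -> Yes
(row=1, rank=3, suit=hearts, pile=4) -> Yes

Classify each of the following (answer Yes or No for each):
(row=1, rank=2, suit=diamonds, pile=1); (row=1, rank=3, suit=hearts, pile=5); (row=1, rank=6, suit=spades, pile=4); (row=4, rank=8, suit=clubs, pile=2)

The common property of the 'Yes' items is: suit is hearts. No 'No' item has it.
No: (row=1, rank=2, suit=diamonds, pile=1), since suit is diamonds.
Yes: (row=1, rank=3, suit=hearts, pile=5), since suit is hearts.
No: (row=1, rank=6, suit=spades, pile=4), since suit is spades.
No: (row=4, rank=8, suit=clubs, pile=2), since suit is clubs.

No, Yes, No, No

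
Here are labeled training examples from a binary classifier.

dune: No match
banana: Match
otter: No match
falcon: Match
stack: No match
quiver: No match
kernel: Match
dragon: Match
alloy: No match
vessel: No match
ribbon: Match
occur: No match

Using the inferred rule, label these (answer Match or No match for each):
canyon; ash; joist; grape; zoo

The classifier is using: length 6 AND contains 'n'.

Match, No match, No match, No match, No match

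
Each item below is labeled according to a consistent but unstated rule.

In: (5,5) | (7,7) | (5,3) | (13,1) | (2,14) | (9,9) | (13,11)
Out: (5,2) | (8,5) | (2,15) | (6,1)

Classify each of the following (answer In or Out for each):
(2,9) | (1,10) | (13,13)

The simplest hypothesis consistent with all the labels is: sum is even.
(2,9): Out (2+9 = 11). (1,10): Out (1+10 = 11). (13,13): In (13+13 = 26).

Out, Out, In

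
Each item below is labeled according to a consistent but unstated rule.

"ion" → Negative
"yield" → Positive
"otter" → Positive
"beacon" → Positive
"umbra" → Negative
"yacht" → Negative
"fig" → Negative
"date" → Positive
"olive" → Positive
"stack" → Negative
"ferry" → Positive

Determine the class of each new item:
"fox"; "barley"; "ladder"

Negative, Positive, Positive

'Positive' ⟺ contains 'e'.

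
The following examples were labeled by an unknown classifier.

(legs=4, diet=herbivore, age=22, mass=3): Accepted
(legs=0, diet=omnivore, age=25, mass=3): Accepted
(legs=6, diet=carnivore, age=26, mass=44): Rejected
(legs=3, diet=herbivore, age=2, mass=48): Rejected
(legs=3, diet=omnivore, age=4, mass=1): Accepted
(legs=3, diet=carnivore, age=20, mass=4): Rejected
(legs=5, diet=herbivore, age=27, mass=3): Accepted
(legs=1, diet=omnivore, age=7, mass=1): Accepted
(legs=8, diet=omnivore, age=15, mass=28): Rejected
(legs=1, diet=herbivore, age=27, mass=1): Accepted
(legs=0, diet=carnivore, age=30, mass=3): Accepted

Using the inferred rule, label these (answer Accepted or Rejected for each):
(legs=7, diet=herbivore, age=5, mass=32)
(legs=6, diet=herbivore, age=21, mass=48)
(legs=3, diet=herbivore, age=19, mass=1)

Rejected, Rejected, Accepted

A rule that fits every label: mass ≤ 3 — true of each 'Accepted' example, false of each 'Rejected' one.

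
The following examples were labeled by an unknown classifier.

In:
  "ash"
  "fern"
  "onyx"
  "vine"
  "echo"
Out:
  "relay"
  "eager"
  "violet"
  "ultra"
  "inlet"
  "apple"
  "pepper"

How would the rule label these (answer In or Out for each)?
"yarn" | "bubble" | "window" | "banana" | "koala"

In, Out, Out, Out, Out

'In' ⟺ length ≤ 4.
"yarn" — length 4, hence In.
"bubble" — length 6, hence Out.
"window" — length 6, hence Out.
"banana" — length 6, hence Out.
"koala" — length 5, hence Out.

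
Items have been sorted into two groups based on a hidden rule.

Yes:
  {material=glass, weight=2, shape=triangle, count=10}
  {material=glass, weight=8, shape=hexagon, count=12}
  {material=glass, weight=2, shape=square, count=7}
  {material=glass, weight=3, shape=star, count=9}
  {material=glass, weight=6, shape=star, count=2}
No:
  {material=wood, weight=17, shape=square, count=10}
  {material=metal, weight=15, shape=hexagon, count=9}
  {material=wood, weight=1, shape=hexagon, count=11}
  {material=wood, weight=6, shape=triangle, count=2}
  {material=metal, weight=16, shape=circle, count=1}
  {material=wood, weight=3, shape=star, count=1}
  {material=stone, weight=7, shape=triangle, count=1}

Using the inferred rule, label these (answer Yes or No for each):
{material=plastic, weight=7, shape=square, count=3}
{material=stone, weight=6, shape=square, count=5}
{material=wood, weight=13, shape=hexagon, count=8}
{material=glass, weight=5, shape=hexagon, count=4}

No, No, No, Yes

One predicate separates the groups cleanly: material is glass.
{material=plastic, weight=7, shape=square, count=3}: No (material is plastic).
{material=stone, weight=6, shape=square, count=5}: No (material is stone).
{material=wood, weight=13, shape=hexagon, count=8}: No (material is wood).
{material=glass, weight=5, shape=hexagon, count=4}: Yes (material is glass).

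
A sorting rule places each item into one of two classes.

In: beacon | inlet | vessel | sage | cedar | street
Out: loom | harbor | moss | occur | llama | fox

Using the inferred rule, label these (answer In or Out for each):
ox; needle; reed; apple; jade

Out, In, In, In, In

Rule: contains 'e'. This holds for each 'In' example and fails for each 'Out' one.
Out: ox, since no 'e'. In: needle, since has 'e'. In: reed, since has 'e'. In: apple, since has 'e'. In: jade, since has 'e'.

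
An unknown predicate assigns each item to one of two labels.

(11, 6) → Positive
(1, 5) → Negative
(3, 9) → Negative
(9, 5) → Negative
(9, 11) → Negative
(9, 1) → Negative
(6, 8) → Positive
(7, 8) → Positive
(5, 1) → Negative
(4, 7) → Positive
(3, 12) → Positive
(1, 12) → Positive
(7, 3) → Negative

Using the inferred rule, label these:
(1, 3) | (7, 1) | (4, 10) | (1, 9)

Negative, Negative, Positive, Negative

Checking candidate rules against both groups, what survives is: product is even.
(1, 3) — 1·3 = 3, hence Negative.
(7, 1) — 7·1 = 7, hence Negative.
(4, 10) — 4·10 = 40, hence Positive.
(1, 9) — 1·9 = 9, hence Negative.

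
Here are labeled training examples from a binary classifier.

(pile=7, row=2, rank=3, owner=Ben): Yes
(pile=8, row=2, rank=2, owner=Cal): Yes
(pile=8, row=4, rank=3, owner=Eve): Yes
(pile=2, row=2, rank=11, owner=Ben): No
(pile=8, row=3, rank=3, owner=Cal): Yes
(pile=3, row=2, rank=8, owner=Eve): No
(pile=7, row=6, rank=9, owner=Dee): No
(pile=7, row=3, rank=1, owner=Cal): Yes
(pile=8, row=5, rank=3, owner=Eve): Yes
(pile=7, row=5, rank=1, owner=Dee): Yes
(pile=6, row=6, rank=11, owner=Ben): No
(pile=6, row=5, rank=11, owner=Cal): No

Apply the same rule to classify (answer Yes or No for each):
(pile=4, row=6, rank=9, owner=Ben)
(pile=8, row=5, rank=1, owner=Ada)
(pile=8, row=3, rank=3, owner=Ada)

The pattern is that an item is 'Yes' exactly when: rank ≤ 3.

No, Yes, Yes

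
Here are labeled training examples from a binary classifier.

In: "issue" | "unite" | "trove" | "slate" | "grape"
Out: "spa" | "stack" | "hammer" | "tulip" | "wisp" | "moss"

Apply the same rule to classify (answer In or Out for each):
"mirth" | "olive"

One predicate separates the groups cleanly: ends with 'e'.

Out, In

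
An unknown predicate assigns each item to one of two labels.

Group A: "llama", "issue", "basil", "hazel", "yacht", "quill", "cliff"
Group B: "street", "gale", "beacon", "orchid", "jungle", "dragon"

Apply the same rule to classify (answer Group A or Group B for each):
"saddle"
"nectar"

Group B, Group B

'Group A' ⟺ odd length.
"saddle" — length 6, hence Group B.
"nectar" — length 6, hence Group B.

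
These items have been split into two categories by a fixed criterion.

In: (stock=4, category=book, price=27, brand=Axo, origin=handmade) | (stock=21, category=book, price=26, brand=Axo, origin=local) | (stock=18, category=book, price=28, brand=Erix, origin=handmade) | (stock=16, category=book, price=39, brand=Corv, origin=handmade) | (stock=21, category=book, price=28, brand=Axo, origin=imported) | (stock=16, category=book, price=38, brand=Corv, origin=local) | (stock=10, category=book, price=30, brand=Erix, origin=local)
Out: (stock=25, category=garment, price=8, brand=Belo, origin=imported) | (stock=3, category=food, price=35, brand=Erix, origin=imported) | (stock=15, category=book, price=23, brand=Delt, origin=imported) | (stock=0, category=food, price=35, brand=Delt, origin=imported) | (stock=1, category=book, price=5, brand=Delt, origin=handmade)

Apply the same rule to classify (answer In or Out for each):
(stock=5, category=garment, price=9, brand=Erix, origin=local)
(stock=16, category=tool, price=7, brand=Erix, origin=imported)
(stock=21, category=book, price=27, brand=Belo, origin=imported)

Out, Out, In

The distinguishing property — category is book AND price ≥ 26 — holds for all the 'In' cases and none of the 'Out' cases.
(stock=5, category=garment, price=9, brand=Erix, origin=local) — category is garment, price = 9, hence Out. (stock=16, category=tool, price=7, brand=Erix, origin=imported) — category is tool, price = 7, hence Out. (stock=21, category=book, price=27, brand=Belo, origin=imported) — category is book, price = 27, hence In.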